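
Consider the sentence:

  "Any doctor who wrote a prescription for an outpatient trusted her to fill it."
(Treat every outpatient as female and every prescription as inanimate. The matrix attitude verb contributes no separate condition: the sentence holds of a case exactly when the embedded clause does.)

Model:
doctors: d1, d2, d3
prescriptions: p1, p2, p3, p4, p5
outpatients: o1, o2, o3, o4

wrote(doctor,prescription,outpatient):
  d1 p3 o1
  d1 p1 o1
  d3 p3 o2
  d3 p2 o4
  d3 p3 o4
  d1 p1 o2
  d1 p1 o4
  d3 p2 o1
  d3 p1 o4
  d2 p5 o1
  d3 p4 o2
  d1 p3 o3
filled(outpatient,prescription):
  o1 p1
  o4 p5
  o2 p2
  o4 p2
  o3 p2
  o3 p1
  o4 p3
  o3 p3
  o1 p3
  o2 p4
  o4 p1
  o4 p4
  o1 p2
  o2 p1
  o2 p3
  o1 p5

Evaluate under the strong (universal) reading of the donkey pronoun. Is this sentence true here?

"her" takes "an outpatient" as antecedent and "it" takes "a prescription"; both are donkey pronouns co-varying with the restrictor.
Strong reading: for every (d,p,o) with wrote(d,p,o), filled(o,p).
Restrictor triples: (d1,p1,o1)→filled(o1,p1) ✓  (d1,p1,o2)→filled(o2,p1) ✓  (d1,p1,o4)→filled(o4,p1) ✓  (d1,p3,o1)→filled(o1,p3) ✓  (d1,p3,o3)→filled(o3,p3) ✓  (d2,p5,o1)→filled(o1,p5) ✓  (d3,p1,o4)→filled(o4,p1) ✓  (d3,p2,o1)→filled(o1,p2) ✓  (d3,p2,o4)→filled(o4,p2) ✓  (d3,p3,o2)→filled(o2,p3) ✓  (d3,p3,o4)→filled(o4,p3) ✓  (d3,p4,o2)→filled(o2,p4) ✓
Every restrictor triple satisfies the scope.

True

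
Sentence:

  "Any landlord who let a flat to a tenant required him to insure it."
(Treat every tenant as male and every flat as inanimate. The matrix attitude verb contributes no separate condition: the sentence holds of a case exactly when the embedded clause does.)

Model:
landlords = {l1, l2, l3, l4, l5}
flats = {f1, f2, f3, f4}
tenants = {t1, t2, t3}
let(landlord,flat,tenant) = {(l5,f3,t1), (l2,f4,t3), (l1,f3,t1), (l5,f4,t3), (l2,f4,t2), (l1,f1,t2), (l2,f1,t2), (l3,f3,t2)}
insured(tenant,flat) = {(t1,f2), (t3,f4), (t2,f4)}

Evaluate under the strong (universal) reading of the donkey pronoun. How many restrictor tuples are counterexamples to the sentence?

"him" takes "a tenant" as antecedent and "it" takes "a flat"; both are donkey pronouns co-varying with the restrictor.
Strong reading: for every (l,f,t) with let(l,f,t), insured(t,f).
Restrictor triples: (l1,f1,t2)→insured(t2,f1) ✗  (l1,f3,t1)→insured(t1,f3) ✗  (l2,f1,t2)→insured(t2,f1) ✗  (l2,f4,t2)→insured(t2,f4) ✓  (l2,f4,t3)→insured(t3,f4) ✓  (l3,f3,t2)→insured(t2,f3) ✗  (l5,f3,t1)→insured(t1,f3) ✗  (l5,f4,t3)→insured(t3,f4) ✓
Counterexamples (restrictor triples failing the scope): 5.

5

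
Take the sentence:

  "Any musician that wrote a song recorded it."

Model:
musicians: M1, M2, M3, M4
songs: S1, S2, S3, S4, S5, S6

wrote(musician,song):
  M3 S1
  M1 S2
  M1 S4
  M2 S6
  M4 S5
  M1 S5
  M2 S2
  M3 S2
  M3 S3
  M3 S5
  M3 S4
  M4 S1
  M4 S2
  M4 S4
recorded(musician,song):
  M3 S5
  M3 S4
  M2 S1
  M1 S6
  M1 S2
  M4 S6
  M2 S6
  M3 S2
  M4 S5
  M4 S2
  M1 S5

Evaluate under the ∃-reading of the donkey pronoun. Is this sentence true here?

"it" takes "a song" as antecedent — a donkey pronoun bound across the clause boundary.
Weak reading: every musician m with some wrote-song has at least one wrote-song s such that recorded(m,s).
Per musician: M1:✓  M2:✓  M3:✓  M4:✓
Every musician in the restrictor has a witness.

True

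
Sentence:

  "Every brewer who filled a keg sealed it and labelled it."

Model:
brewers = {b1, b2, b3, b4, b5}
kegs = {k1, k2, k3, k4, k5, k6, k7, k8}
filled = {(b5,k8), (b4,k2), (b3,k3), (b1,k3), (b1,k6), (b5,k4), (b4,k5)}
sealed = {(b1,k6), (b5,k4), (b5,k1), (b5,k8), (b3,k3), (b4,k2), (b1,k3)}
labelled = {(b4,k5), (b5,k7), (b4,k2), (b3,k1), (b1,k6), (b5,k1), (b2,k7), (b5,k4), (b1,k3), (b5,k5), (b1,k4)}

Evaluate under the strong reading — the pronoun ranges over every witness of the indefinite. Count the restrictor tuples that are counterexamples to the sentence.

3

"it" takes "a keg" as antecedent — a donkey pronoun bound across the clause boundary.
Strong reading: for every (b,k) with filled(b,k), sealed(b,k) ∧ labelled(b,k).
Restrictor pairs: (b1,k3) ✓  (b1,k6) ✓  (b3,k3) ✗  (b4,k2) ✓  (b4,k5) ✗  (b5,k4) ✓  (b5,k8) ✗
Counterexamples (restrictor pairs failing the scope): 3.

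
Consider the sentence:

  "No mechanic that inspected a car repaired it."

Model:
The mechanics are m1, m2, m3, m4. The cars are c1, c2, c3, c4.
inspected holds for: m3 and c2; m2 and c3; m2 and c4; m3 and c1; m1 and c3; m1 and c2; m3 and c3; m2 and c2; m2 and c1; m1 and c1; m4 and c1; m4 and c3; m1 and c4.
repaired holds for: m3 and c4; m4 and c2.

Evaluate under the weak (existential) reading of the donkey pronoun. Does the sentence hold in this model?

True

"it" takes "a car" as antecedent — a donkey pronoun bound across the clause boundary.
Truth condition: for no (m,c) with inspected(m,c) does repaired(m,c) hold.
Restrictor pairs — does the scope hold? (m1,c1):fails  (m1,c2):fails  (m1,c3):fails  (m1,c4):fails  (m2,c1):fails  (m2,c2):fails  (m2,c3):fails  (m2,c4):fails  (m3,c1):fails  (m3,c2):fails  (m3,c3):fails  (m4,c1):fails  (m4,c3):fails
Scope holds for no restrictor pair, so the sentence is true.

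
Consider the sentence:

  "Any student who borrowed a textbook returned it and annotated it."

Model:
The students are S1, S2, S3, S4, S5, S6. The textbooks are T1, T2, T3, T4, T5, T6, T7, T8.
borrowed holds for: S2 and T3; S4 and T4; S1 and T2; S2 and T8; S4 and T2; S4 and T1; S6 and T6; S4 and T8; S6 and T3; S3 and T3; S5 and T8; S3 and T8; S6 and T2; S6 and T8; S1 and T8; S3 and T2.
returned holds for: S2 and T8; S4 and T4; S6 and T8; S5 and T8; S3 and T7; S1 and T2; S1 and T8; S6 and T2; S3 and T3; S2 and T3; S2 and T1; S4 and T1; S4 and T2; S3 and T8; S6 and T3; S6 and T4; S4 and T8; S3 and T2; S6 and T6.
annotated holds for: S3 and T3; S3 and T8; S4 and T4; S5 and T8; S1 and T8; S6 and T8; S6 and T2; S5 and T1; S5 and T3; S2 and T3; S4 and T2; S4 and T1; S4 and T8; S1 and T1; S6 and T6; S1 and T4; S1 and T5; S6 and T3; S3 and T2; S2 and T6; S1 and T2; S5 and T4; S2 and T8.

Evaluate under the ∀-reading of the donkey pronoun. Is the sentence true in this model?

"it" takes "a textbook" as antecedent — a donkey pronoun bound across the clause boundary.
Strong reading: for every (s,t) with borrowed(s,t), returned(s,t) ∧ annotated(s,t).
Restrictor pairs: (S1,T2) ✓  (S1,T8) ✓  (S2,T3) ✓  (S2,T8) ✓  (S3,T2) ✓  (S3,T3) ✓  (S3,T8) ✓  (S4,T1) ✓  (S4,T2) ✓  (S4,T4) ✓  (S4,T8) ✓  (S5,T8) ✓  (S6,T2) ✓  (S6,T3) ✓  (S6,T6) ✓  (S6,T8) ✓
Every restrictor pair satisfies the scope.

True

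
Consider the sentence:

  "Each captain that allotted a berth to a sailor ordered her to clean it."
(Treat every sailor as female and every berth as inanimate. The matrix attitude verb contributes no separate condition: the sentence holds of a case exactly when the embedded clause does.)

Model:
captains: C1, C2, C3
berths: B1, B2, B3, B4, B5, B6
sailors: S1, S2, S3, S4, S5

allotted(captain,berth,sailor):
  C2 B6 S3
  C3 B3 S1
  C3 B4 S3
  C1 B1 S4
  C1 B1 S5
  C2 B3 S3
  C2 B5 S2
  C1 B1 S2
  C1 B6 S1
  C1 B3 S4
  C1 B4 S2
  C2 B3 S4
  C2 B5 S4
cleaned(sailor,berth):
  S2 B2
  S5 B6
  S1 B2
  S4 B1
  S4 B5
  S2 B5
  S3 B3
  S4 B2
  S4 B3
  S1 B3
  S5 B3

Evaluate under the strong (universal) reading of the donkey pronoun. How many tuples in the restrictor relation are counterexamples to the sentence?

"her" takes "a sailor" as antecedent and "it" takes "a berth"; both are donkey pronouns co-varying with the restrictor.
Strong reading: for every (c,b,s) with allotted(c,b,s), cleaned(s,b).
Restrictor triples: (C1,B1,S2)→cleaned(S2,B1) ✗  (C1,B1,S4)→cleaned(S4,B1) ✓  (C1,B1,S5)→cleaned(S5,B1) ✗  (C1,B3,S4)→cleaned(S4,B3) ✓  (C1,B4,S2)→cleaned(S2,B4) ✗  (C1,B6,S1)→cleaned(S1,B6) ✗  (C2,B3,S3)→cleaned(S3,B3) ✓  (C2,B3,S4)→cleaned(S4,B3) ✓  (C2,B5,S2)→cleaned(S2,B5) ✓  (C2,B5,S4)→cleaned(S4,B5) ✓  (C2,B6,S3)→cleaned(S3,B6) ✗  (C3,B3,S1)→cleaned(S1,B3) ✓  (C3,B4,S3)→cleaned(S3,B4) ✗
Counterexamples (restrictor triples failing the scope): 6.

6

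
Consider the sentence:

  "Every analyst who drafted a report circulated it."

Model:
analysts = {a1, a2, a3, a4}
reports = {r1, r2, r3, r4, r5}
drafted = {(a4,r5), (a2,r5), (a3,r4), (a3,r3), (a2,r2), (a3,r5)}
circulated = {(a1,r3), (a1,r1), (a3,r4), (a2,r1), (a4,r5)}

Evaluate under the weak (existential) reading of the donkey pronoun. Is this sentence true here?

False

"it" takes "a report" as antecedent — a donkey pronoun bound across the clause boundary.
Weak reading: every analyst a with some drafted-report has at least one drafted-report r such that circulated(a,r).
Per analyst: a2:✗  a3:✓  a4:✓
a2 has no witness among its drafted-reports.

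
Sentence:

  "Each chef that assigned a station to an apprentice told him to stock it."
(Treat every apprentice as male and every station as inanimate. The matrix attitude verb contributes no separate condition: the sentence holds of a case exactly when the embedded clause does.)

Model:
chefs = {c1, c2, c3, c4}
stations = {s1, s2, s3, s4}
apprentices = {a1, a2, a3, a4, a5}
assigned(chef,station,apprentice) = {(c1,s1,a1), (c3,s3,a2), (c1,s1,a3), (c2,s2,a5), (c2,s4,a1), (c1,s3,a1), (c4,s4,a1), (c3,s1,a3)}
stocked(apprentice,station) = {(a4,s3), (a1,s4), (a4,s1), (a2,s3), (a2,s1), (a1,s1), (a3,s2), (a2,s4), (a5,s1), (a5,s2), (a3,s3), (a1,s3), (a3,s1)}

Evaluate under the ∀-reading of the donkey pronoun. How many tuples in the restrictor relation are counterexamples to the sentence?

0

"him" takes "an apprentice" as antecedent and "it" takes "a station"; both are donkey pronouns co-varying with the restrictor.
Strong reading: for every (c,s,a) with assigned(c,s,a), stocked(a,s).
Restrictor triples: (c1,s1,a1)→stocked(a1,s1) ✓  (c1,s1,a3)→stocked(a3,s1) ✓  (c1,s3,a1)→stocked(a1,s3) ✓  (c2,s2,a5)→stocked(a5,s2) ✓  (c2,s4,a1)→stocked(a1,s4) ✓  (c3,s1,a3)→stocked(a3,s1) ✓  (c3,s3,a2)→stocked(a2,s3) ✓  (c4,s4,a1)→stocked(a1,s4) ✓
Counterexamples (restrictor triples failing the scope): 0.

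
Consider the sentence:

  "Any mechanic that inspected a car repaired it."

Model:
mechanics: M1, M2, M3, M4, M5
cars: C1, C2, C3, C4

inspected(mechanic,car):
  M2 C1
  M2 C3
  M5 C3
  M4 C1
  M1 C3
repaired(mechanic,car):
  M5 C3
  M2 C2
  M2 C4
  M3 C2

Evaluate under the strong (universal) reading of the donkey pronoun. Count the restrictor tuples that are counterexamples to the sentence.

"it" takes "a car" as antecedent — a donkey pronoun bound across the clause boundary.
Strong reading: for every (m,c) with inspected(m,c), repaired(m,c).
Restrictor pairs: (M1,C3) ✗  (M2,C1) ✗  (M2,C3) ✗  (M4,C1) ✗  (M5,C3) ✓
Counterexamples (restrictor pairs failing the scope): 4.

4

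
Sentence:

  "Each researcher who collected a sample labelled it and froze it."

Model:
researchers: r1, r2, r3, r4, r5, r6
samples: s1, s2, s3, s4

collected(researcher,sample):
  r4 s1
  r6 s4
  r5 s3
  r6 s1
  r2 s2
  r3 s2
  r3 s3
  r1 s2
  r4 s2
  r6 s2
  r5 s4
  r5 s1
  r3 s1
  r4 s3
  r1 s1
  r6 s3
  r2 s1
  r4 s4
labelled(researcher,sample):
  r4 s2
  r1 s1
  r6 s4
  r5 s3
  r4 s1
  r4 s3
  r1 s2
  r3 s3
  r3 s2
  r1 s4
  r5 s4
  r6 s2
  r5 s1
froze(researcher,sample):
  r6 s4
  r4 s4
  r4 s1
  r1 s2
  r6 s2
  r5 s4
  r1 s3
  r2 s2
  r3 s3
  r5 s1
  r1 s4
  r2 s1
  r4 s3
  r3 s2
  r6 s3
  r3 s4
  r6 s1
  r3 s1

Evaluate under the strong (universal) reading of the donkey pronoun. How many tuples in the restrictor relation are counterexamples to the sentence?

"it" takes "a sample" as antecedent — a donkey pronoun bound across the clause boundary.
Strong reading: for every (r,s) with collected(r,s), labelled(r,s) ∧ froze(r,s).
Restrictor pairs: (r1,s1) ✗  (r1,s2) ✓  (r2,s1) ✗  (r2,s2) ✗  (r3,s1) ✗  (r3,s2) ✓  (r3,s3) ✓  (r4,s1) ✓  (r4,s2) ✗  (r4,s3) ✓  (r4,s4) ✗  (r5,s1) ✓  (r5,s3) ✗  (r5,s4) ✓  (r6,s1) ✗  (r6,s2) ✓  (r6,s3) ✗  (r6,s4) ✓
Counterexamples (restrictor pairs failing the scope): 9.

9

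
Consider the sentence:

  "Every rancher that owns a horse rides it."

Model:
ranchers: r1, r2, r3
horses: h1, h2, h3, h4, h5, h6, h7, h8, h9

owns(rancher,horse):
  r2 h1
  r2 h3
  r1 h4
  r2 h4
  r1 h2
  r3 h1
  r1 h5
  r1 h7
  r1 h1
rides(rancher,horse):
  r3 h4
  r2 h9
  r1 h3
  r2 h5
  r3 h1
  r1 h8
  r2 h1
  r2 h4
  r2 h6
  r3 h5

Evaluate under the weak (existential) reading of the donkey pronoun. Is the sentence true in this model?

False

"it" takes "a horse" as antecedent — a donkey pronoun bound across the clause boundary.
Weak reading: every rancher r with some owns-horse has at least one owns-horse h such that rides(r,h).
Per rancher: r1:✗  r2:✓  r3:✓
r1 has no witness among its owns-horses.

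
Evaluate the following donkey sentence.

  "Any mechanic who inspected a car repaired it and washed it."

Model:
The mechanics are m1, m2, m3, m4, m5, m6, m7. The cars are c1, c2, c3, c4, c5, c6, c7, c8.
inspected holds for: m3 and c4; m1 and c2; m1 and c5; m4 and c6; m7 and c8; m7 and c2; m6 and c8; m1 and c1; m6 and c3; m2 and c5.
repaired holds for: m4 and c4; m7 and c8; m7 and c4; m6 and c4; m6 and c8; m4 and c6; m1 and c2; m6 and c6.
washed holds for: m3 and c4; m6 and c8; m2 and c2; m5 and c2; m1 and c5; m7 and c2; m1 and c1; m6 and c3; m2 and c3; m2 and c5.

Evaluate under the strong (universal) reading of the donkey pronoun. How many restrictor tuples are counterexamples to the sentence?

"it" takes "a car" as antecedent — a donkey pronoun bound across the clause boundary.
Strong reading: for every (m,c) with inspected(m,c), repaired(m,c) ∧ washed(m,c).
Restrictor pairs: (m1,c1) ✗  (m1,c2) ✗  (m1,c5) ✗  (m2,c5) ✗  (m3,c4) ✗  (m4,c6) ✗  (m6,c3) ✗  (m6,c8) ✓  (m7,c2) ✗  (m7,c8) ✗
Counterexamples (restrictor pairs failing the scope): 9.

9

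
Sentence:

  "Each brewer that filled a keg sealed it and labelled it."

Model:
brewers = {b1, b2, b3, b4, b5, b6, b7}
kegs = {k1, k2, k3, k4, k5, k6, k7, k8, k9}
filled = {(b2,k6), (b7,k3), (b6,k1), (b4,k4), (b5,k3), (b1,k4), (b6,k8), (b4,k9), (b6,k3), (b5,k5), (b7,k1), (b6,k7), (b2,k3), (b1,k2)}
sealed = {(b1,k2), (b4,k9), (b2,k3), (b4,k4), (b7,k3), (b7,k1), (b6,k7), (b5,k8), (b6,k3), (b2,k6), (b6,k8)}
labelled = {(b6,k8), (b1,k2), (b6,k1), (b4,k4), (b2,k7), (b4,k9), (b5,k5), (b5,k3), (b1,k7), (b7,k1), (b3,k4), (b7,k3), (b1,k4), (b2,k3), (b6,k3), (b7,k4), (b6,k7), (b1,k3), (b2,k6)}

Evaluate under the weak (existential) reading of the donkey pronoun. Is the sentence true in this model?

False

"it" takes "a keg" as antecedent — a donkey pronoun bound across the clause boundary.
Weak reading: every brewer b with some filled-keg has at least one filled-keg k such that sealed(b,k) ∧ labelled(b,k).
Per brewer: b1:✓  b2:✓  b4:✓  b5:✗  b6:✓  b7:✓
b5 has no witness among its filled-kegs.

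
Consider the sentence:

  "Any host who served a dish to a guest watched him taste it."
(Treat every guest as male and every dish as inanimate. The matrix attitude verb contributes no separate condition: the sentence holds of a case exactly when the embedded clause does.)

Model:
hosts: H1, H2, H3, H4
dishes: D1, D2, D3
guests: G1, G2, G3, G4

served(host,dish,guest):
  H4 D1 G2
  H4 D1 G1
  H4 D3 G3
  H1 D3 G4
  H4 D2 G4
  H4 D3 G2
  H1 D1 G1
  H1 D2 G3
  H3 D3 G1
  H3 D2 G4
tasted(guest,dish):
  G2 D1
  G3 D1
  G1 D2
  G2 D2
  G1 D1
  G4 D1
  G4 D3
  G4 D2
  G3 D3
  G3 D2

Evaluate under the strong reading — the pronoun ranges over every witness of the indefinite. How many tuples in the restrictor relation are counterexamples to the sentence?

2

"him" takes "a guest" as antecedent and "it" takes "a dish"; both are donkey pronouns co-varying with the restrictor.
Strong reading: for every (h,d,g) with served(h,d,g), tasted(g,d).
Restrictor triples: (H1,D1,G1)→tasted(G1,D1) ✓  (H1,D2,G3)→tasted(G3,D2) ✓  (H1,D3,G4)→tasted(G4,D3) ✓  (H3,D2,G4)→tasted(G4,D2) ✓  (H3,D3,G1)→tasted(G1,D3) ✗  (H4,D1,G1)→tasted(G1,D1) ✓  (H4,D1,G2)→tasted(G2,D1) ✓  (H4,D2,G4)→tasted(G4,D2) ✓  (H4,D3,G2)→tasted(G2,D3) ✗  (H4,D3,G3)→tasted(G3,D3) ✓
Counterexamples (restrictor triples failing the scope): 2.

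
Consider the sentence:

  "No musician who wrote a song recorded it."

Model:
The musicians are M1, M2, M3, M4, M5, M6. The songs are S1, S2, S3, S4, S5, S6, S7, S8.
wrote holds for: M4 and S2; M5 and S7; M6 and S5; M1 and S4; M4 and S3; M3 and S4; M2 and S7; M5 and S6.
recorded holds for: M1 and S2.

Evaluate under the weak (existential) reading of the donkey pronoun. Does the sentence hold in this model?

"it" takes "a song" as antecedent — a donkey pronoun bound across the clause boundary.
Truth condition: for no (m,s) with wrote(m,s) does recorded(m,s) hold.
Restrictor pairs — does the scope hold? (M1,S4):fails  (M2,S7):fails  (M3,S4):fails  (M4,S2):fails  (M4,S3):fails  (M5,S6):fails  (M5,S7):fails  (M6,S5):fails
Scope holds for no restrictor pair, so the sentence is true.

True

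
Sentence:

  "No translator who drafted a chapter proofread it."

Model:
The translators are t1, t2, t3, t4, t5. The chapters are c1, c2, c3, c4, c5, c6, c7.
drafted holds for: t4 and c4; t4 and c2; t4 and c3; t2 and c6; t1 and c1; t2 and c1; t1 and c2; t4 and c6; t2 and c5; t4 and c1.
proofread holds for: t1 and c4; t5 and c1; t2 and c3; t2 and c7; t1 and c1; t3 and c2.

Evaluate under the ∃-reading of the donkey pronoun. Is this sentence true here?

False

"it" takes "a chapter" as antecedent — a donkey pronoun bound across the clause boundary.
Truth condition: for no (t,c) with drafted(t,c) does proofread(t,c) hold.
Restrictor pairs — does the scope hold? (t1,c1):holds  (t1,c2):fails  (t2,c1):fails  (t2,c5):fails  (t2,c6):fails  (t4,c1):fails  (t4,c2):fails  (t4,c3):fails  (t4,c4):fails  (t4,c6):fails
Scope holds for 1 pair(s), so the sentence is false.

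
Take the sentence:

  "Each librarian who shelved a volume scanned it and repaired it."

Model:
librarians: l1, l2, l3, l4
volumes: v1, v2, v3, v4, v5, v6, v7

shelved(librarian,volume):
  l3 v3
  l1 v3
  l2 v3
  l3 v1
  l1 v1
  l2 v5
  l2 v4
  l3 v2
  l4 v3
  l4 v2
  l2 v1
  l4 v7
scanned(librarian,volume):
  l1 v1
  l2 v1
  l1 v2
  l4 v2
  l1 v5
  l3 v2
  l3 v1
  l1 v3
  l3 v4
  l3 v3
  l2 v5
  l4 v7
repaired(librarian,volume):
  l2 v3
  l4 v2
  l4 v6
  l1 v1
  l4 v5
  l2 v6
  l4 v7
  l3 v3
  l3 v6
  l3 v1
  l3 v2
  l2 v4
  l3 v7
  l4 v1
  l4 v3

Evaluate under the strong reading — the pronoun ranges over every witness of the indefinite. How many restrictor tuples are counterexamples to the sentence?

6

"it" takes "a volume" as antecedent — a donkey pronoun bound across the clause boundary.
Strong reading: for every (l,v) with shelved(l,v), scanned(l,v) ∧ repaired(l,v).
Restrictor pairs: (l1,v1) ✓  (l1,v3) ✗  (l2,v1) ✗  (l2,v3) ✗  (l2,v4) ✗  (l2,v5) ✗  (l3,v1) ✓  (l3,v2) ✓  (l3,v3) ✓  (l4,v2) ✓  (l4,v3) ✗  (l4,v7) ✓
Counterexamples (restrictor pairs failing the scope): 6.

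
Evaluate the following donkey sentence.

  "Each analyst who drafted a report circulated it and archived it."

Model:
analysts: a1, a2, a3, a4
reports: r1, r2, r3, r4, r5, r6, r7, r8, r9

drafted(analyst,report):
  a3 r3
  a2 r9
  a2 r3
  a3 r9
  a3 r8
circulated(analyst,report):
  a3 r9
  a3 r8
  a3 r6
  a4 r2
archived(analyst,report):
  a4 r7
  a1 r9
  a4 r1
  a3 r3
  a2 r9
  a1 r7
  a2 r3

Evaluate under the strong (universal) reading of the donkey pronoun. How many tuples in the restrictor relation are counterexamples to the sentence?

5

"it" takes "a report" as antecedent — a donkey pronoun bound across the clause boundary.
Strong reading: for every (a,r) with drafted(a,r), circulated(a,r) ∧ archived(a,r).
Restrictor pairs: (a2,r3) ✗  (a2,r9) ✗  (a3,r3) ✗  (a3,r8) ✗  (a3,r9) ✗
Counterexamples (restrictor pairs failing the scope): 5.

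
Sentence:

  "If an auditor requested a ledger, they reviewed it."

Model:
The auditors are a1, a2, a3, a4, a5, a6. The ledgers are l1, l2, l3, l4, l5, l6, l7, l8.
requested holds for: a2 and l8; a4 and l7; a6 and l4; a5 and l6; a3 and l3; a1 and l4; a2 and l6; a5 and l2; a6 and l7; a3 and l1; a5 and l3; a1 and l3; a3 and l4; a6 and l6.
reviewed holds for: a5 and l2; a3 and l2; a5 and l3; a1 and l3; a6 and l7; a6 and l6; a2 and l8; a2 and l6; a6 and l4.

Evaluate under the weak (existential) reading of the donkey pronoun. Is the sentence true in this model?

False

"it" takes "a ledger" as antecedent — a donkey pronoun bound across the clause boundary.
Weak reading: every auditor a with some requested-ledger has at least one requested-ledger l such that reviewed(a,l).
Per auditor: a1:✓  a2:✓  a3:✗  a4:✗  a5:✓  a6:✓
a3 has no witness among its requested-ledgers.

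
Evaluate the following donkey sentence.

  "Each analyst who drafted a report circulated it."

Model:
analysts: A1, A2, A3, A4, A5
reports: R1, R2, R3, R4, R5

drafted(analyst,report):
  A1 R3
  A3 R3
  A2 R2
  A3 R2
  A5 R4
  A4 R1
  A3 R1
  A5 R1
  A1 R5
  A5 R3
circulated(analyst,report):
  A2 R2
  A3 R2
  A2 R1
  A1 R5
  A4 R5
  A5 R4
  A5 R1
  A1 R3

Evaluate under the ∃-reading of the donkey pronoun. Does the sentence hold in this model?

"it" takes "a report" as antecedent — a donkey pronoun bound across the clause boundary.
Weak reading: every analyst a with some drafted-report has at least one drafted-report r such that circulated(a,r).
Per analyst: A1:✓  A2:✓  A3:✓  A4:✗  A5:✓
A4 has no witness among its drafted-reports.

False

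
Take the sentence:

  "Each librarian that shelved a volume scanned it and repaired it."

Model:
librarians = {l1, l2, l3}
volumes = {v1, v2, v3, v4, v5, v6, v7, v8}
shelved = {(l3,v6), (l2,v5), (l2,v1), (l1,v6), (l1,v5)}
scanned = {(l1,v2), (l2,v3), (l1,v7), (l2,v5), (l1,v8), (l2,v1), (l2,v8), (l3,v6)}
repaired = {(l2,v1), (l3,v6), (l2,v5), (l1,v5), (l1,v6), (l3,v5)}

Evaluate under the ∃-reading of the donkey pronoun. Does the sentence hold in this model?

"it" takes "a volume" as antecedent — a donkey pronoun bound across the clause boundary.
Weak reading: every librarian l with some shelved-volume has at least one shelved-volume v such that scanned(l,v) ∧ repaired(l,v).
Per librarian: l1:✗  l2:✓  l3:✓
l1 has no witness among its shelved-volumes.

False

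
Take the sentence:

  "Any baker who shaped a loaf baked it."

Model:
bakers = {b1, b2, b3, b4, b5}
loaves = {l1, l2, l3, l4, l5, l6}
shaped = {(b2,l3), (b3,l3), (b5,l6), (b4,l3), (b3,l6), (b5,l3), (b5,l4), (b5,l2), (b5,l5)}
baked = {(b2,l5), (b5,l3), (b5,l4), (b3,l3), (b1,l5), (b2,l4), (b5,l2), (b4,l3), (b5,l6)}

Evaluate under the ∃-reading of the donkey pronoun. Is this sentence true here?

False

"it" takes "a loaf" as antecedent — a donkey pronoun bound across the clause boundary.
Weak reading: every baker b with some shaped-loaf has at least one shaped-loaf l such that baked(b,l).
Per baker: b2:✗  b3:✓  b4:✓  b5:✓
b2 has no witness among its shaped-loaves.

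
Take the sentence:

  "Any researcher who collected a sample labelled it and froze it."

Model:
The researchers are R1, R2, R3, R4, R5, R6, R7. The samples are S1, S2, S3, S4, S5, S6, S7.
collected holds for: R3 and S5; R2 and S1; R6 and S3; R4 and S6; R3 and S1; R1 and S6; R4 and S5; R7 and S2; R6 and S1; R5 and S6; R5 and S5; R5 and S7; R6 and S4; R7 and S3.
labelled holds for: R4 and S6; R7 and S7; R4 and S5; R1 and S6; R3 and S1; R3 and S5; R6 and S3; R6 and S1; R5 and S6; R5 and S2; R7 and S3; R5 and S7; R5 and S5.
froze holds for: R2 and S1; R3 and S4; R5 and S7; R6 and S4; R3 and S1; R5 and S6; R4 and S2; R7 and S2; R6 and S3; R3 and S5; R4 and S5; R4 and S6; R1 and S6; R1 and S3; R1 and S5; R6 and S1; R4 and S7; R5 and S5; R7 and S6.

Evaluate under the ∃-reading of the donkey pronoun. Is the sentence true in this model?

"it" takes "a sample" as antecedent — a donkey pronoun bound across the clause boundary.
Weak reading: every researcher r with some collected-sample has at least one collected-sample s such that labelled(r,s) ∧ froze(r,s).
Per researcher: R1:✓  R2:✗  R3:✓  R4:✓  R5:✓  R6:✓  R7:✗
R2 has no witness among its collected-samples.

False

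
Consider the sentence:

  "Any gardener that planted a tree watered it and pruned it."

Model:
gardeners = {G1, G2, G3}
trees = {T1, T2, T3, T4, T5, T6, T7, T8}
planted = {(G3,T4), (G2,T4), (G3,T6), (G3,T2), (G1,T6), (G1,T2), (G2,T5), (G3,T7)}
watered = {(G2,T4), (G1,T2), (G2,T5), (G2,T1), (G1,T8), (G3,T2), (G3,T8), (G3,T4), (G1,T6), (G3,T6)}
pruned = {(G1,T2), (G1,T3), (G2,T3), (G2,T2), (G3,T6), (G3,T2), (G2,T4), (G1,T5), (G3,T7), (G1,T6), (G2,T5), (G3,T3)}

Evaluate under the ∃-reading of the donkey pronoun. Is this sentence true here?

True

"it" takes "a tree" as antecedent — a donkey pronoun bound across the clause boundary.
Weak reading: every gardener g with some planted-tree has at least one planted-tree t such that watered(g,t) ∧ pruned(g,t).
Per gardener: G1:✓  G2:✓  G3:✓
Every gardener in the restrictor has a witness.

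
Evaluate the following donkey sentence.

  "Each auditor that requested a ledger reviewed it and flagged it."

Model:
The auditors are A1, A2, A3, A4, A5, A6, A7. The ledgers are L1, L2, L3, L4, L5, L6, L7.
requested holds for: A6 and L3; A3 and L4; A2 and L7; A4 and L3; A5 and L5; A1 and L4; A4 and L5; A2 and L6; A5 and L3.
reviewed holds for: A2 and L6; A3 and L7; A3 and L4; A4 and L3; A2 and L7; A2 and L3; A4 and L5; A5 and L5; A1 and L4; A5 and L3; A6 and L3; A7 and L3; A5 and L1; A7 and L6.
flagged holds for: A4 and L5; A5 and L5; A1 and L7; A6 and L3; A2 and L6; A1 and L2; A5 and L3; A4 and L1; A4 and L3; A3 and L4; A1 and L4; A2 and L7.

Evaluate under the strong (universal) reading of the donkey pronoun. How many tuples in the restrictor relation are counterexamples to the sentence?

0

"it" takes "a ledger" as antecedent — a donkey pronoun bound across the clause boundary.
Strong reading: for every (a,l) with requested(a,l), reviewed(a,l) ∧ flagged(a,l).
Restrictor pairs: (A1,L4) ✓  (A2,L6) ✓  (A2,L7) ✓  (A3,L4) ✓  (A4,L3) ✓  (A4,L5) ✓  (A5,L3) ✓  (A5,L5) ✓  (A6,L3) ✓
Counterexamples (restrictor pairs failing the scope): 0.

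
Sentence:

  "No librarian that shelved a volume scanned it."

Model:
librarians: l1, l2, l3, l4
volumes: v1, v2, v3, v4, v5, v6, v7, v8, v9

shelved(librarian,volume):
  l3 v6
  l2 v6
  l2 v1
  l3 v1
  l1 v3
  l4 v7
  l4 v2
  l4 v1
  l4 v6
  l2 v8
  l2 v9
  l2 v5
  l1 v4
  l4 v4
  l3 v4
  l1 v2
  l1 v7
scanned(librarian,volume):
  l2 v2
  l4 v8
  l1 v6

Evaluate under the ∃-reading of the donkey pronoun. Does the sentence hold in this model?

"it" takes "a volume" as antecedent — a donkey pronoun bound across the clause boundary.
Truth condition: for no (l,v) with shelved(l,v) does scanned(l,v) hold.
Restrictor pairs — does the scope hold? (l1,v2):fails  (l1,v3):fails  (l1,v4):fails  (l1,v7):fails  (l2,v1):fails  (l2,v5):fails  (l2,v6):fails  (l2,v8):fails  (l2,v9):fails  (l3,v1):fails  (l3,v4):fails  (l3,v6):fails  (l4,v1):fails  (l4,v2):fails  (l4,v4):fails  (l4,v6):fails  (l4,v7):fails
Scope holds for no restrictor pair, so the sentence is true.

True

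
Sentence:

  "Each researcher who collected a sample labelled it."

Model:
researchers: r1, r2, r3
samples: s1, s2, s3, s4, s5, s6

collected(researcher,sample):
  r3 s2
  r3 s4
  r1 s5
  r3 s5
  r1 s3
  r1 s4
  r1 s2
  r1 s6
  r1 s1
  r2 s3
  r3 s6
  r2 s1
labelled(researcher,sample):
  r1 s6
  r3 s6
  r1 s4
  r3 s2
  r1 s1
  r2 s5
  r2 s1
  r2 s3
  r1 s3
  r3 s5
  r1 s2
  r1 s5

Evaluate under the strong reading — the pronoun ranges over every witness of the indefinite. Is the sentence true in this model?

"it" takes "a sample" as antecedent — a donkey pronoun bound across the clause boundary.
Strong reading: for every (r,s) with collected(r,s), labelled(r,s).
Restrictor pairs: (r1,s1) ✓  (r1,s2) ✓  (r1,s3) ✓  (r1,s4) ✓  (r1,s5) ✓  (r1,s6) ✓  (r2,s1) ✓  (r2,s3) ✓  (r3,s2) ✓  (r3,s4) ✗  (r3,s5) ✓  (r3,s6) ✓
Counterexample: (r3,s4) is in collected but fails the scope.

False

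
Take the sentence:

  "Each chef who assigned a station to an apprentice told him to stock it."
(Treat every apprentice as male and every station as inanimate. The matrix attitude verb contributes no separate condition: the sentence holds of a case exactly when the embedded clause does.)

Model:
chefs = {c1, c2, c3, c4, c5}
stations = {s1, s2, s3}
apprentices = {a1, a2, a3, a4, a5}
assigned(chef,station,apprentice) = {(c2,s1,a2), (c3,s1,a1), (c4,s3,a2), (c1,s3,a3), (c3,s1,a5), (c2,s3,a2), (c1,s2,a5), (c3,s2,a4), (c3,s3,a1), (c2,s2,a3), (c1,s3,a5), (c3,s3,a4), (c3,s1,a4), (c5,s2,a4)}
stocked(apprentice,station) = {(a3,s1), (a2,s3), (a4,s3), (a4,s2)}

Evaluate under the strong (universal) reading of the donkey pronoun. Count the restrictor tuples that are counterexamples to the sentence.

"him" takes "an apprentice" as antecedent and "it" takes "a station"; both are donkey pronouns co-varying with the restrictor.
Strong reading: for every (c,s,a) with assigned(c,s,a), stocked(a,s).
Restrictor triples: (c1,s2,a5)→stocked(a5,s2) ✗  (c1,s3,a3)→stocked(a3,s3) ✗  (c1,s3,a5)→stocked(a5,s3) ✗  (c2,s1,a2)→stocked(a2,s1) ✗  (c2,s2,a3)→stocked(a3,s2) ✗  (c2,s3,a2)→stocked(a2,s3) ✓  (c3,s1,a1)→stocked(a1,s1) ✗  (c3,s1,a4)→stocked(a4,s1) ✗  (c3,s1,a5)→stocked(a5,s1) ✗  (c3,s2,a4)→stocked(a4,s2) ✓  (c3,s3,a1)→stocked(a1,s3) ✗  (c3,s3,a4)→stocked(a4,s3) ✓  (c4,s3,a2)→stocked(a2,s3) ✓  (c5,s2,a4)→stocked(a4,s2) ✓
Counterexamples (restrictor triples failing the scope): 9.

9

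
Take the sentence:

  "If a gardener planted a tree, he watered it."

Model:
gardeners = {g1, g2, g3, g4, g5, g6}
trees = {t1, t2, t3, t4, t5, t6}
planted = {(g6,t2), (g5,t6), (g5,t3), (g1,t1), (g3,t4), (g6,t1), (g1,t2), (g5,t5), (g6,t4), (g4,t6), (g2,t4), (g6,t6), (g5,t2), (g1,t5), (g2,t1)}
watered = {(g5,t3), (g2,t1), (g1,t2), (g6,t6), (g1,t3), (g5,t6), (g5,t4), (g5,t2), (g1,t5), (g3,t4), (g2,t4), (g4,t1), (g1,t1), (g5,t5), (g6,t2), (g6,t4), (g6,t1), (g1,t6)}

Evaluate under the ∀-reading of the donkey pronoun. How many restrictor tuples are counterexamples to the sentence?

"it" takes "a tree" as antecedent — a donkey pronoun bound across the clause boundary.
Strong reading: for every (g,t) with planted(g,t), watered(g,t).
Restrictor pairs: (g1,t1) ✓  (g1,t2) ✓  (g1,t5) ✓  (g2,t1) ✓  (g2,t4) ✓  (g3,t4) ✓  (g4,t6) ✗  (g5,t2) ✓  (g5,t3) ✓  (g5,t5) ✓  (g5,t6) ✓  (g6,t1) ✓  (g6,t2) ✓  (g6,t4) ✓  (g6,t6) ✓
Counterexamples (restrictor pairs failing the scope): 1.

1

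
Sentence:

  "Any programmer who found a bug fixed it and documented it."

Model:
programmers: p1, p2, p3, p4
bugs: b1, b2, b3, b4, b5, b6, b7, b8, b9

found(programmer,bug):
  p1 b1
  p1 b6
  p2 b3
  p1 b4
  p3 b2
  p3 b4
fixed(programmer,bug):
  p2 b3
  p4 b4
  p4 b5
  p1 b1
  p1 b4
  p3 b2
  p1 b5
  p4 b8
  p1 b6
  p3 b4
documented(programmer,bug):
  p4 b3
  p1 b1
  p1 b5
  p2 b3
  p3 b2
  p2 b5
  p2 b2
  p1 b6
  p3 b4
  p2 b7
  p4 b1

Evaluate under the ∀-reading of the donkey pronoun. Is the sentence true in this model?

"it" takes "a bug" as antecedent — a donkey pronoun bound across the clause boundary.
Strong reading: for every (p,b) with found(p,b), fixed(p,b) ∧ documented(p,b).
Restrictor pairs: (p1,b1) ✓  (p1,b4) ✗  (p1,b6) ✓  (p2,b3) ✓  (p3,b2) ✓  (p3,b4) ✓
Counterexample: (p1,b4) is in found but fails the scope.

False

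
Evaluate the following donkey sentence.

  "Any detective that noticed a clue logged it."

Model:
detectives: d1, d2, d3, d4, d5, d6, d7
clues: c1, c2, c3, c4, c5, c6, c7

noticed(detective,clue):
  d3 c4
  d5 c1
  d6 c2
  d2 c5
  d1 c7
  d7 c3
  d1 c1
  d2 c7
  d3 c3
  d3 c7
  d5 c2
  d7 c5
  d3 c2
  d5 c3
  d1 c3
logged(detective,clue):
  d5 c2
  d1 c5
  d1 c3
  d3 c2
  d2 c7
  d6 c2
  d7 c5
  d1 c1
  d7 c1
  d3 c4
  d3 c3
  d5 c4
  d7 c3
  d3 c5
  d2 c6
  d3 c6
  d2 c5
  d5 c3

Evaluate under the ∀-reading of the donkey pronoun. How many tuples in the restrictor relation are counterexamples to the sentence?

3

"it" takes "a clue" as antecedent — a donkey pronoun bound across the clause boundary.
Strong reading: for every (d,c) with noticed(d,c), logged(d,c).
Restrictor pairs: (d1,c1) ✓  (d1,c3) ✓  (d1,c7) ✗  (d2,c5) ✓  (d2,c7) ✓  (d3,c2) ✓  (d3,c3) ✓  (d3,c4) ✓  (d3,c7) ✗  (d5,c1) ✗  (d5,c2) ✓  (d5,c3) ✓  (d6,c2) ✓  (d7,c3) ✓  (d7,c5) ✓
Counterexamples (restrictor pairs failing the scope): 3.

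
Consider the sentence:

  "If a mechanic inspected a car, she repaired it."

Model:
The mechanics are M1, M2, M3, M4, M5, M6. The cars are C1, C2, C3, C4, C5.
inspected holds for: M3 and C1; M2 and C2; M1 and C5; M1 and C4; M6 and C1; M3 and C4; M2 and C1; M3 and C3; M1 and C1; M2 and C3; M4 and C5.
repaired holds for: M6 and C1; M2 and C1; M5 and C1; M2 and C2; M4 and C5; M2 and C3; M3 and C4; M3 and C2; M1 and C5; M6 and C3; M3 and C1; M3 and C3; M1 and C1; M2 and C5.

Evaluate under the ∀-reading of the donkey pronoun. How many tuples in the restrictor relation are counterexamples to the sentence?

1

"it" takes "a car" as antecedent — a donkey pronoun bound across the clause boundary.
Strong reading: for every (m,c) with inspected(m,c), repaired(m,c).
Restrictor pairs: (M1,C1) ✓  (M1,C4) ✗  (M1,C5) ✓  (M2,C1) ✓  (M2,C2) ✓  (M2,C3) ✓  (M3,C1) ✓  (M3,C3) ✓  (M3,C4) ✓  (M4,C5) ✓  (M6,C1) ✓
Counterexamples (restrictor pairs failing the scope): 1.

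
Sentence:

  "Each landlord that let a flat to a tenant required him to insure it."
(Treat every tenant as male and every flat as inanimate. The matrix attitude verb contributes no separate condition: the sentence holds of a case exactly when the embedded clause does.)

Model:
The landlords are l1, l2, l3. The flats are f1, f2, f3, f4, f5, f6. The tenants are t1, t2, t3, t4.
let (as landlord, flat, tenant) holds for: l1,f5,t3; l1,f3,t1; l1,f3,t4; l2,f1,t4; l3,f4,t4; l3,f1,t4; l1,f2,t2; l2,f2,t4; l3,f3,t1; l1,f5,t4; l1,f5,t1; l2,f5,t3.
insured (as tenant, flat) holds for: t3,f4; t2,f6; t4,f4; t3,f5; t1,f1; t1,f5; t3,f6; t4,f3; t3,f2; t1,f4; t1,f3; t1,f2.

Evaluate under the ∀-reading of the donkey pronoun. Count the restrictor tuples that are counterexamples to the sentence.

"him" takes "a tenant" as antecedent and "it" takes "a flat"; both are donkey pronouns co-varying with the restrictor.
Strong reading: for every (l,f,t) with let(l,f,t), insured(t,f).
Restrictor triples: (l1,f2,t2)→insured(t2,f2) ✗  (l1,f3,t1)→insured(t1,f3) ✓  (l1,f3,t4)→insured(t4,f3) ✓  (l1,f5,t1)→insured(t1,f5) ✓  (l1,f5,t3)→insured(t3,f5) ✓  (l1,f5,t4)→insured(t4,f5) ✗  (l2,f1,t4)→insured(t4,f1) ✗  (l2,f2,t4)→insured(t4,f2) ✗  (l2,f5,t3)→insured(t3,f5) ✓  (l3,f1,t4)→insured(t4,f1) ✗  (l3,f3,t1)→insured(t1,f3) ✓  (l3,f4,t4)→insured(t4,f4) ✓
Counterexamples (restrictor triples failing the scope): 5.

5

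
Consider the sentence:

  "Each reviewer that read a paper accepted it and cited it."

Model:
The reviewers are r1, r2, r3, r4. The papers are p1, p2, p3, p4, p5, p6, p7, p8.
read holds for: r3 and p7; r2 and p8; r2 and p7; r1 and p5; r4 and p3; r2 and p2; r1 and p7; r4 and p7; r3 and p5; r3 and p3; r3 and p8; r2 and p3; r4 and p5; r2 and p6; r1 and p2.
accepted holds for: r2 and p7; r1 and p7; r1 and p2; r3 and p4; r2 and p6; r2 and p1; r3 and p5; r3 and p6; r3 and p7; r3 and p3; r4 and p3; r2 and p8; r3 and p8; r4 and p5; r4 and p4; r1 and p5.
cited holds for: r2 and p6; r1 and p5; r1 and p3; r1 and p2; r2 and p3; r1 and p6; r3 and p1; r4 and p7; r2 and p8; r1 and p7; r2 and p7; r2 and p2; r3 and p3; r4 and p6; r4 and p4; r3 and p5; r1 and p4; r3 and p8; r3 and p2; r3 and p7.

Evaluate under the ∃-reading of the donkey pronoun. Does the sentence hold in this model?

False

"it" takes "a paper" as antecedent — a donkey pronoun bound across the clause boundary.
Weak reading: every reviewer r with some read-paper has at least one read-paper p such that accepted(r,p) ∧ cited(r,p).
Per reviewer: r1:✓  r2:✓  r3:✓  r4:✗
r4 has no witness among its read-papers.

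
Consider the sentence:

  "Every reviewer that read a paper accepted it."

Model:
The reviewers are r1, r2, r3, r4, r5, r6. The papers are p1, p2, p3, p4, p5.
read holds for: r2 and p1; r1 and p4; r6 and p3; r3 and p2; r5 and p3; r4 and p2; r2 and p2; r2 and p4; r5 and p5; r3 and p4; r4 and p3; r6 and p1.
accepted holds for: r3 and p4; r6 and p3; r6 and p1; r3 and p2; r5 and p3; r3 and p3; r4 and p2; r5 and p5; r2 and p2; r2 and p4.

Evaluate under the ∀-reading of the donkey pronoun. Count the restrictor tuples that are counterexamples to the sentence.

3

"it" takes "a paper" as antecedent — a donkey pronoun bound across the clause boundary.
Strong reading: for every (r,p) with read(r,p), accepted(r,p).
Restrictor pairs: (r1,p4) ✗  (r2,p1) ✗  (r2,p2) ✓  (r2,p4) ✓  (r3,p2) ✓  (r3,p4) ✓  (r4,p2) ✓  (r4,p3) ✗  (r5,p3) ✓  (r5,p5) ✓  (r6,p1) ✓  (r6,p3) ✓
Counterexamples (restrictor pairs failing the scope): 3.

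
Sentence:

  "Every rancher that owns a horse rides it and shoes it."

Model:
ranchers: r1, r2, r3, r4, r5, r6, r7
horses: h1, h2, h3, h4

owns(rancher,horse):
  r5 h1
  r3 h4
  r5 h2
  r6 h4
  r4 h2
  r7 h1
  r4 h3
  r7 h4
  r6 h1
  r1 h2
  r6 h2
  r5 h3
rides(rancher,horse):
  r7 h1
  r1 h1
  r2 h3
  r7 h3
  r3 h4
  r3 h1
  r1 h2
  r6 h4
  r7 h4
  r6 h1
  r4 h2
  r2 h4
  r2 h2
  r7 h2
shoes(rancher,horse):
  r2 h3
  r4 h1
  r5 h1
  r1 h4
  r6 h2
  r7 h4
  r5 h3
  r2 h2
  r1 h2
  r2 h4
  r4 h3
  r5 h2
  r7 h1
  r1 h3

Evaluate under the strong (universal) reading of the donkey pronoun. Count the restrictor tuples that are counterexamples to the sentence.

"it" takes "a horse" as antecedent — a donkey pronoun bound across the clause boundary.
Strong reading: for every (r,h) with owns(r,h), rides(r,h) ∧ shoes(r,h).
Restrictor pairs: (r1,h2) ✓  (r3,h4) ✗  (r4,h2) ✗  (r4,h3) ✗  (r5,h1) ✗  (r5,h2) ✗  (r5,h3) ✗  (r6,h1) ✗  (r6,h2) ✗  (r6,h4) ✗  (r7,h1) ✓  (r7,h4) ✓
Counterexamples (restrictor pairs failing the scope): 9.

9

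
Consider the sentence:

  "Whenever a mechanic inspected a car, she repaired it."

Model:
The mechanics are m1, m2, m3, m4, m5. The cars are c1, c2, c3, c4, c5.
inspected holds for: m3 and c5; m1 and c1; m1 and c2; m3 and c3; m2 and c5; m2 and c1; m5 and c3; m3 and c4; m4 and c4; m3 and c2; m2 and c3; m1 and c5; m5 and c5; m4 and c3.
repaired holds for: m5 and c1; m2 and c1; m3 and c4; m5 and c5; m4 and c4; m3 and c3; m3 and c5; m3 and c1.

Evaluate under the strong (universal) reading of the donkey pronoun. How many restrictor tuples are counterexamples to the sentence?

8

"it" takes "a car" as antecedent — a donkey pronoun bound across the clause boundary.
Strong reading: for every (m,c) with inspected(m,c), repaired(m,c).
Restrictor pairs: (m1,c1) ✗  (m1,c2) ✗  (m1,c5) ✗  (m2,c1) ✓  (m2,c3) ✗  (m2,c5) ✗  (m3,c2) ✗  (m3,c3) ✓  (m3,c4) ✓  (m3,c5) ✓  (m4,c3) ✗  (m4,c4) ✓  (m5,c3) ✗  (m5,c5) ✓
Counterexamples (restrictor pairs failing the scope): 8.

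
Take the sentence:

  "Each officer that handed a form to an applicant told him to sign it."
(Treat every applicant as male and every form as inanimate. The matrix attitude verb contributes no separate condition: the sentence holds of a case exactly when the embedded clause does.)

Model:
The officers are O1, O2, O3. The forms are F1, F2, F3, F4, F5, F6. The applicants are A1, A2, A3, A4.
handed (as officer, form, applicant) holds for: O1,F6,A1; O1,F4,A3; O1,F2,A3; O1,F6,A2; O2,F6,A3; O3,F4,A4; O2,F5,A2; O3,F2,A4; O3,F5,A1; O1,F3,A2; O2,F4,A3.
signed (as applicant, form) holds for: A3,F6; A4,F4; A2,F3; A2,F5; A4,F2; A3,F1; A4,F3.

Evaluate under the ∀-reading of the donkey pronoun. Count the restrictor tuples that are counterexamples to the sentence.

"him" takes "an applicant" as antecedent and "it" takes "a form"; both are donkey pronouns co-varying with the restrictor.
Strong reading: for every (o,f,a) with handed(o,f,a), signed(a,f).
Restrictor triples: (O1,F2,A3)→signed(A3,F2) ✗  (O1,F3,A2)→signed(A2,F3) ✓  (O1,F4,A3)→signed(A3,F4) ✗  (O1,F6,A1)→signed(A1,F6) ✗  (O1,F6,A2)→signed(A2,F6) ✗  (O2,F4,A3)→signed(A3,F4) ✗  (O2,F5,A2)→signed(A2,F5) ✓  (O2,F6,A3)→signed(A3,F6) ✓  (O3,F2,A4)→signed(A4,F2) ✓  (O3,F4,A4)→signed(A4,F4) ✓  (O3,F5,A1)→signed(A1,F5) ✗
Counterexamples (restrictor triples failing the scope): 6.

6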